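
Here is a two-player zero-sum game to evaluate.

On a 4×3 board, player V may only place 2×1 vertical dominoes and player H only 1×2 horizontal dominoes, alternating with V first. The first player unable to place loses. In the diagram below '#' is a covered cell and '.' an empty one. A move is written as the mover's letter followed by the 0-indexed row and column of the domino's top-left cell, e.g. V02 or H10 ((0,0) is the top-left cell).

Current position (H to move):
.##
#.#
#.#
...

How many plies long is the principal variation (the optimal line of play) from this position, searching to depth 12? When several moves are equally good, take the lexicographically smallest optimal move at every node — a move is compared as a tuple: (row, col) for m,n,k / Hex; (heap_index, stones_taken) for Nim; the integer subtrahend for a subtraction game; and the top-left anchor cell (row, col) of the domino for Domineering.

PV length from [.##/#.#/#.#/...]: 2 plies

ply 1, H at .##/#.#/#.#/... | H30=-1→.##/#.#/#.#/##.*; H31=-1→.##/#.#/#.#/.##
ply 2, V at .##/#.#/#.#/##. | V11=+1→.##/###/###/##.*
ply 3: .##/###/###/##. is terminal -1 (H); from .##/#.#/#.#/... depth 12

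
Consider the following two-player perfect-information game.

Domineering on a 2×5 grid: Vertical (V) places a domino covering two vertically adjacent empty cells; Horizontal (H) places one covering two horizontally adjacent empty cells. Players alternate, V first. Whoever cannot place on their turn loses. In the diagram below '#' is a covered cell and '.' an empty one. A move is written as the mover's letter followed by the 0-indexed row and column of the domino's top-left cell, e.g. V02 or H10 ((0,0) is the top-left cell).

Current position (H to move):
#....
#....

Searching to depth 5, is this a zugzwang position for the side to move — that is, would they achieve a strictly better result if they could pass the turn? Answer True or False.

zugzwang(#..../#...., H) = False

ply 1, H at #..../#.... | H01=-1→###../#....; H02=+1→#.##./#....*; H03=-1→#..##/#....; H11=-1→#..../###..; H12=+1→#..../#.##.; H13=-1→#..../#..##
ply 2, V at #.##./#.... | V01=-1→####./##...*; V04=-1→#.###/#...#
ply 3, H at ####./##... | H12=-1→####./####.; H13=+1→####./##.##*
ply 4: ####./##.## is terminal -1 (V); from #..../#.... depth 5
suppose H passes — search the same position with V to move:
pass> ply 1, V at #..../#.... | V01=-1→##.../##...*; V02=-1→#.#../#.#..; V03=-1→#..#./#..#.; V04=-1→#...#/#...#
pass> ply 2, H at ##.../##... | H02=+1→####./##...*; H03=+1→##.##/##...; H12=+1→##.../####.; H13=+1→##.../##.##
pass> ply 3, V at ####./##... | V04=-1→#####/##..#*
pass> ply 4, H at #####/##..# | H12=+1→#####/#####*
pass> ply 5: #####/##### is terminal -1 (V); from #..../#.... depth 5
for H: play +1, pass +1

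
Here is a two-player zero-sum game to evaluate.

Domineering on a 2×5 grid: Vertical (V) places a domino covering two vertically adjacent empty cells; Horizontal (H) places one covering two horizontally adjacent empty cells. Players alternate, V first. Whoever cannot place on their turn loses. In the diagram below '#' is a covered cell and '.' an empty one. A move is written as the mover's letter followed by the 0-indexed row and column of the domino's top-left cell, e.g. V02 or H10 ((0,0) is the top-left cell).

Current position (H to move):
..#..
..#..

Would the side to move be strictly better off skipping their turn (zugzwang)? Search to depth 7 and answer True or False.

ply 1, H at ..#../..#.. | H00=-1→###../..#..*; H03=-1→..###/..#..; H10=-1→..#../###..; H13=-1→..#../..###
ply 2, V at ###../..#.. | V03=+1→####./..##.*; V04=+1→###.#/..#.#
ply 3, H at ####./..##. | H10=-1→####./####.*
ply 4, V at ####./####. | V04=+1→#####/#####*
ply 5: #####/##### is terminal -1 (H); from ..#../..#.. depth 7
if H skipped the turn, V would face:
~ ply 1, V at ..#../..#.. | V00=-1→#.#../#.#..*; V01=-1→.##../.##..; V03=-1→..##./..##.; V04=-1→..#.#/..#.#
~ ply 2, H at #.#../#.#.. | H03=+1→#.###/#.#..*; H13=+1→#.#../#.###
~ ply 3, V at #.###/#.#.. | V01=-1→#####/###..*
~ ply 4, H at #####/###.. | H13=+1→#####/#####*
~ ply 5: #####/##### is terminal -1 (V); from ..#../..#.. depth 7
compare (H): move=-1 vs pass=+1

zugzwang(..#../..#.., H) = True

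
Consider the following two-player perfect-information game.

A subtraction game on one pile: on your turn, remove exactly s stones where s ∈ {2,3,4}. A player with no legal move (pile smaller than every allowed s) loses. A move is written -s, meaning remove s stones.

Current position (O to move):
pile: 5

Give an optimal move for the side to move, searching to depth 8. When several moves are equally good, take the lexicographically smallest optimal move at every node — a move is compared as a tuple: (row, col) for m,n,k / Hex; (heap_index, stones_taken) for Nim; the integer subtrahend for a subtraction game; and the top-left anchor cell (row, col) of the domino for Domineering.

p1 O@[5]: -2[3]-1 -3[2]-1 -4[1]+1*
p2 X@[1] terminal -1; root [5] d8

O's best at [5]: -4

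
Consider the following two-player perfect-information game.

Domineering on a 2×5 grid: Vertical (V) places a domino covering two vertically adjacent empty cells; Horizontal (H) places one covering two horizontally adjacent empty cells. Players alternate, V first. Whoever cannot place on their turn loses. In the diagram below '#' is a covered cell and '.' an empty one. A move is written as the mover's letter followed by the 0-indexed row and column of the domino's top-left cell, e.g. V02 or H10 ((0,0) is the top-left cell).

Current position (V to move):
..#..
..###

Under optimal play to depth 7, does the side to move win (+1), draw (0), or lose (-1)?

value(..#../..###, V) = +1

ply 1, V at ..#../..### | V00=+1→#.#../#.###*; V01=+1→.##../.####
ply 2, H at #.#../#.### | H03=-1→#.###/#.###*
ply 3, V at #.###/#.### | V01=+1→#####/#####*
ply 4: #####/##### is terminal -1 (H); from ..#../..### depth 7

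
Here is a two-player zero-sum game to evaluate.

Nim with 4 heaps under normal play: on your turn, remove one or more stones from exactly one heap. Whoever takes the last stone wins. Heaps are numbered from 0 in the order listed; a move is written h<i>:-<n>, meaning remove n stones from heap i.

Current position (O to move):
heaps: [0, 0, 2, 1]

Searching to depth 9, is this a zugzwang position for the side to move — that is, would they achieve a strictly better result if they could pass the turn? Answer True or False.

zugzwang((0,0,2,1), O) = False

[(0,0,2,1)] O move#1: h2:-1:+1/(0,0,1,1)*, h2:-2:-1/(0,0,0,1), h3:-1:-1/(0,0,2,0)
[(0,0,1,1)] X move#2: h2:-1:-1/(0,0,0,1)*, h3:-1:-1/(0,0,1,0)
[(0,0,0,1)] O move#3: h3:-1:+1/(0,0,0,0)*
[(0,0,0,0)] end (terminal -1, X#4); searched (0,0,2,1) to 9
pass branch (X moves first from the same position):
  | [(0,0,2,1)] X move#1: h2:-1:+1/(0,0,1,1)*, h2:-2:-1/(0,0,0,1), h3:-1:-1/(0,0,2,0)
  | [(0,0,1,1)] O move#2: h2:-1:-1/(0,0,0,1)*, h3:-1:-1/(0,0,1,0)
  | [(0,0,0,1)] X move#3: h3:-1:+1/(0,0,0,0)*
  | [(0,0,0,0)] end (terminal -1, O#4); searched (0,0,2,1) to 9
O moving scores +1; O passing scores -1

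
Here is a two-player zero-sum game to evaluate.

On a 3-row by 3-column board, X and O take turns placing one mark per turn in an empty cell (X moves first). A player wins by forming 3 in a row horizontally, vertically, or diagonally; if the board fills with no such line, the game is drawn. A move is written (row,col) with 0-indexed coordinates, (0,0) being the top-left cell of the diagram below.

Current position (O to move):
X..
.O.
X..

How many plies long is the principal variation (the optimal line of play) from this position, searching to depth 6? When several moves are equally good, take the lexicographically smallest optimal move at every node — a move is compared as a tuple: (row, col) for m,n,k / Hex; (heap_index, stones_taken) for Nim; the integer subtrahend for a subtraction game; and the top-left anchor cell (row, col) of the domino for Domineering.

PV length from [X../.O./X..]: 6 plies

ply 1, O at X../.O./X.. | (0,1)=-1→XO./.O./X..; (0,2)=-1→X.O/.O./X..; (1,0)=+0→X../OO./X..*; (1,2)=-1→X../.OO/X..; (2,1)=-1→X../.O./XO.; (2,2)=-1→X../.O./X.O
ply 2, X at X../OO./X.. | (0,1)=-1→XX./OO./X..; (0,2)=-1→X.X/OO./X..; (1,2)=+0→X../OOX/X..*; (2,1)=-1→X../OO./XX.; (2,2)=-1→X../OO./X.X
ply 3, O at X../OOX/X.. | (0,1)=+0→XO./OOX/X..*; (0,2)=+0→X.O/OOX/X..; (2,1)=+0→X../OOX/XO.; (2,2)=+0→X../OOX/X.O
ply 4, X at XO./OOX/X.. | (0,2)=-1→XOX/OOX/X..; (2,1)=+0→XO./OOX/XX.*; (2,2)=-1→XO./OOX/X.X
ply 5, O at XO./OOX/XX. | (0,2)=-1→XOO/OOX/XX.; (2,2)=+0→XO./OOX/XXO*
ply 6, X at XO./OOX/XXO | (0,2)=+0→XOX/OOX/XXO*
ply 7: XOX/OOX/XXO is terminal +0 (O); from X../.O./X.. depth 6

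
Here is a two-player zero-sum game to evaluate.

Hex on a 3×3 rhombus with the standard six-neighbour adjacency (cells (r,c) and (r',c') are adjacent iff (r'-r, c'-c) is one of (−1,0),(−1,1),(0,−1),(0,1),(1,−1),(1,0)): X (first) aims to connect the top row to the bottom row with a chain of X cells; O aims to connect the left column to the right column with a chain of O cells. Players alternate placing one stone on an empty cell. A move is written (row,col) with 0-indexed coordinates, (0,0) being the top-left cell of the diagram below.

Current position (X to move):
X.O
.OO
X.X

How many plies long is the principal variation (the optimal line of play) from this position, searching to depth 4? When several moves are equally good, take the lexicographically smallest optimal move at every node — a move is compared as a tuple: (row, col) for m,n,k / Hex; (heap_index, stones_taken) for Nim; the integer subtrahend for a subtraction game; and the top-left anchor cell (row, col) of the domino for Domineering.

PV length from [X.O/.OO/X.X]: 1 ply

[X.O/.OO/X.X] X move#1: (0,1):-1/XXO/.OO/X.X, (1,0):+1/X.O/XOO/X.X*, (2,1):-1/X.O/.OO/XXX
[X.O/XOO/X.X] end (terminal -1, O#2); searched X.O/.OO/X.X to 4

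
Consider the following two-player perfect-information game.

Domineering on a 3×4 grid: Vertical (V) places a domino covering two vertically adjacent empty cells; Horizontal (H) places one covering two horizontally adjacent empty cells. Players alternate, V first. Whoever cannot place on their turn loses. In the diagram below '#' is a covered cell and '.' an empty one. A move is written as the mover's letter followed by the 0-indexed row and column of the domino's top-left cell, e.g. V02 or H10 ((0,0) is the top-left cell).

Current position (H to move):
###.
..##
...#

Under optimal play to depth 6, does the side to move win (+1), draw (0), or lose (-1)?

p1 H@[###./..##/...#]: H10[###./####/...#]+1* H20[###./..##/##.#]+1 H21[###./..##/.###]-1
p2 V@[###./####/...#] terminal -1; root [###./..##/...#] d6

value(###./..##/...#, H) = +1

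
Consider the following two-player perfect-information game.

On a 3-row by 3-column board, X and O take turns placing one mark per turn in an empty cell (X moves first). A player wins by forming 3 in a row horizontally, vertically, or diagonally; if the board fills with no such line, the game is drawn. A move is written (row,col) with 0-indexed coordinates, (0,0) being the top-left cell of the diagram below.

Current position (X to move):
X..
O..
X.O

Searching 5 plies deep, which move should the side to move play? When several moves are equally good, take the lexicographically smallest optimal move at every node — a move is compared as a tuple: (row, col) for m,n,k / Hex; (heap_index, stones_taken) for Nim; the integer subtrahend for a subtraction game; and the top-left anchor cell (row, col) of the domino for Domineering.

[X../O../X.O] X move#1: (0,1):+0/XX./O../X.O, (0,2):+1/X.X/O../X.O*, (1,1):+0/X../OX./X.O, (1,2):+0/X../O.X/X.O, (2,1):-1/X../O../XXO
[X.X/O../X.O] O move#2: (0,1):-1/XOX/O../X.O*, (1,1):-1/X.X/OO./X.O, (1,2):-1/X.X/O.O/X.O, (2,1):-1/X.X/O../XOO
[XOX/O../X.O] X move#3: (1,1):+1/XOX/OX./X.O*, (1,2):+0/XOX/O.X/X.O, (2,1):+0/XOX/O../XXO
[XOX/OX./X.O] end (terminal -1, O#4); searched X../O../X.O to 5

X's best at [X../O../X.O]: (0,2)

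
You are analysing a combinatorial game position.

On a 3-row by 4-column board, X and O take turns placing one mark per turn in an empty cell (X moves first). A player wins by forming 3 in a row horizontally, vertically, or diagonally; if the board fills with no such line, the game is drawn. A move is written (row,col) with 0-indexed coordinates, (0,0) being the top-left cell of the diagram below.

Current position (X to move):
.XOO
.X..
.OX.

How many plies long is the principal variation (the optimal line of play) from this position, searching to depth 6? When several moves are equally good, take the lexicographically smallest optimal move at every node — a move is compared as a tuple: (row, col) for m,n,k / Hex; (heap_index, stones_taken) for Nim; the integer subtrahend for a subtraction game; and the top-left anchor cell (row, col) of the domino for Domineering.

PV length from [.XOO/.X../.OX.]: 1 ply

p1 X@[.XOO/.X../.OX.]: (0,0)[XXOO/.X../.OX.]+1* (1,0)[.XOO/XX../.OX.]-1 (1,2)[.XOO/.XX./.OX.]+1 (1,3)[.XOO/.X.X/.OX.]-1 (2,0)[.XOO/.X../XOX.]-1 (2,3)[.XOO/.X../.OXX]-1
p2 O@[XXOO/.X../.OX.] terminal -1; root [.XOO/.X../.OX.] d6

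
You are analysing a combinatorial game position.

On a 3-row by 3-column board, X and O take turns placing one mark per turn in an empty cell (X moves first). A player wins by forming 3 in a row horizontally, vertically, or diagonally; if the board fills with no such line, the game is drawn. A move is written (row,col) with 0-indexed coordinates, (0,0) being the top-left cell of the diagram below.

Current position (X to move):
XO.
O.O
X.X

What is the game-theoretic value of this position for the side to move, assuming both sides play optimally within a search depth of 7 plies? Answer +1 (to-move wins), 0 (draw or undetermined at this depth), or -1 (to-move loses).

value(XO./O.O/X.X, X) = +1

p1 X@[XO./O.O/X.X]: (0,2)[XOX/O.O/X.X]-1 (1,1)[XO./OXO/X.X]+1* (2,1)[XO./O.O/XXX]+1
p2 O@[XO./OXO/X.X] terminal -1; root [XO./O.O/X.X] d7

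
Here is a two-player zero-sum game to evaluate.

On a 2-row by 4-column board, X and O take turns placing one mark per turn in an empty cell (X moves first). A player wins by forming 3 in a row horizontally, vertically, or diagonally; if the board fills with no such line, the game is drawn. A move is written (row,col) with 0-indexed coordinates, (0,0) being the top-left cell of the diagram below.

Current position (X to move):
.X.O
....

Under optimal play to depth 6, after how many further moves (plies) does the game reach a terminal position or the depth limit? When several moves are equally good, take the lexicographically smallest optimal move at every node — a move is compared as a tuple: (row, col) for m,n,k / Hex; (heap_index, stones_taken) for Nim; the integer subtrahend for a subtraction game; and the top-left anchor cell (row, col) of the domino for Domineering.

[.X.O/....] X move#1: (0,0):+0/XX.O/....*, (0,2):+0/.XXO/...., (1,0):+0/.X.O/X..., (1,1):+0/.X.O/.X.., (1,2):+0/.X.O/..X., (1,3):+0/.X.O/...X
[XX.O/....] O move#2: (0,2):+0/XXOO/....*, (1,0):-1/XX.O/O..., (1,1):-1/XX.O/.O.., (1,2):-1/XX.O/..O., (1,3):-1/XX.O/...O
[XXOO/....] X move#3: (1,0):+0/XXOO/X...*, (1,1):+0/XXOO/.X.., (1,2):+0/XXOO/..X., (1,3):+0/XXOO/...X
[XXOO/X...] O move#4: (1,1):+0/XXOO/XO..*, (1,2):+0/XXOO/X.O., (1,3):+0/XXOO/X..O
[XXOO/XO..] X move#5: (1,2):+0/XXOO/XOX.*, (1,3):+0/XXOO/XO.X
[XXOO/XOX.] O move#6: (1,3):+0/XXOO/XOXO*
[XXOO/XOXO] end (terminal +0, X#7); searched .X.O/.... to 6

PV length from [.X.O/....]: 6 plies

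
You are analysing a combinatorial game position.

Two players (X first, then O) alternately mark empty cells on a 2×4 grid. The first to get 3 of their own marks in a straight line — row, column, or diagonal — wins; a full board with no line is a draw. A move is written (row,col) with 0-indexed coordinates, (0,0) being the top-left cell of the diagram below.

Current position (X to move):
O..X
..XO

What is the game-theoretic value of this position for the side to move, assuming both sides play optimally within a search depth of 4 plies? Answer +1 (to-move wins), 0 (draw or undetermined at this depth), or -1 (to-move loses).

ply 1, X at O..X/..XO | (0,1)=+0→OX.X/..XO*; (0,2)=+0→O.XX/..XO; (1,0)=+0→O..X/X.XO; (1,1)=+0→O..X/.XXO
ply 2, O at OX.X/..XO | (0,2)=+0→OXOX/..XO*; (1,0)=-1→OX.X/O.XO; (1,1)=-1→OX.X/.OXO
ply 3, X at OXOX/..XO | (1,0)=+0→OXOX/X.XO*; (1,1)=+0→OXOX/.XXO
ply 4, O at OXOX/X.XO | (1,1)=+0→OXOX/XOXO*
ply 5: OXOX/XOXO is terminal +0 (X); from O..X/..XO depth 4

value(O..X/..XO, X) = 0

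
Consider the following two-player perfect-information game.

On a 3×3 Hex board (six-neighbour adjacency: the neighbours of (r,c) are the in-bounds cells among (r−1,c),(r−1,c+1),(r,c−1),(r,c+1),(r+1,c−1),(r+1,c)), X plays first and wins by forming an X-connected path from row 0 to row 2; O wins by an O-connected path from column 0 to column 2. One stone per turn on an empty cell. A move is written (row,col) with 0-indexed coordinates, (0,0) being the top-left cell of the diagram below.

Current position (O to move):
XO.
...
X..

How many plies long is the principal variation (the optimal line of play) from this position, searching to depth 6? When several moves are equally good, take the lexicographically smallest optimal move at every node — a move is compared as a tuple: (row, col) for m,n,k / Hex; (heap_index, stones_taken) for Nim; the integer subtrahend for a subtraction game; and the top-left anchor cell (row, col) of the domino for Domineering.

[XO./.../X..] O move#1: (0,2):-1/XOO/.../X..*, (1,0):-1/XO./O../X.., (1,1):-1/XO./.O./X.., (1,2):-1/XO./..O/X.., (2,1):-1/XO./.../XO., (2,2):-1/XO./.../X.O
[XOO/.../X..] X move#2: (1,0):+1/XOO/X../X..*, (1,1):-1/XOO/.X./X.., (1,2):-1/XOO/..X/X.., (2,1):-1/XOO/.../XX., (2,2):-1/XOO/.../X.X
[XOO/X../X..] end (terminal -1, O#3); searched XO./.../X.. to 6

PV length from [XO./.../X..]: 2 plies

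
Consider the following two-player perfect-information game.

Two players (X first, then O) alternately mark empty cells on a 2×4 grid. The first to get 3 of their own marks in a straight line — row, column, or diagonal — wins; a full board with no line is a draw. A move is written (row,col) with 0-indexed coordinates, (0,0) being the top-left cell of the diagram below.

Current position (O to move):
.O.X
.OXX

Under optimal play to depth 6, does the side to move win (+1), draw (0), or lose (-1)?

value(.O.X/.OXX, O) = 0

[.O.X/.OXX] O move#1: (0,0):+0/OO.X/.OXX*, (0,2):+0/.OOX/.OXX, (1,0):+0/.O.X/OOXX
[OO.X/.OXX] X move#2: (0,2):+0/OOXX/.OXX*, (1,0):-1/OO.X/XOXX
[OOXX/.OXX] O move#3: (1,0):+0/OOXX/OOXX*
[OOXX/OOXX] end (terminal +0, X#4); searched .O.X/.OXX to 6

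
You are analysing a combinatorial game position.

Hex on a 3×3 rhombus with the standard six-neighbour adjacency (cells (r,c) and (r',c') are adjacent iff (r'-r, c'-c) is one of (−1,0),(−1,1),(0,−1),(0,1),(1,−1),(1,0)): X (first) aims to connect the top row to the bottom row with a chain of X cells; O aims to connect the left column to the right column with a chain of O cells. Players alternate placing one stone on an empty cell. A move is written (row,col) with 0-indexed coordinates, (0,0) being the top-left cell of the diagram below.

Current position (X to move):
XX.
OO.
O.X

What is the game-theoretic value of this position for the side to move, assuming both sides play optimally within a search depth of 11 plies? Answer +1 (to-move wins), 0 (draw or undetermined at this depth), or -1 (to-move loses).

[XX./OO./O.X] X move#1: (0,2):-1/XXX/OO./O.X*, (1,2):-1/XX./OOX/O.X, (2,1):-1/XX./OO./OXX
[XXX/OO./O.X] O move#2: (1,2):+1/XXX/OOO/O.X*, (2,1):-1/XXX/OO./OOX
[XXX/OOO/O.X] end (terminal -1, X#3); searched XX./OO./O.X to 11

value(XX./OO./O.X, X) = -1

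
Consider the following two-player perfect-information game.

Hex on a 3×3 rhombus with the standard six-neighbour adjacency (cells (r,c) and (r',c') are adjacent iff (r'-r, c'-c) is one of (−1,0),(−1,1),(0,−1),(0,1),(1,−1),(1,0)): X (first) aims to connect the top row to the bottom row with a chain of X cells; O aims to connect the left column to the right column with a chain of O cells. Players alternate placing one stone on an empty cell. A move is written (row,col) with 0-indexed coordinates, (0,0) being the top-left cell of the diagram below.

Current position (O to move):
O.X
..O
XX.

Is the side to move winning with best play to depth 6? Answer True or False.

ply 1, O at O.X/..O/XX. | (0,1)=-1→OOX/..O/XX.; (1,0)=-1→O.X/O.O/XX.; (1,1)=+1→O.X/.OO/XX.*; (2,2)=-1→O.X/..O/XXO
ply 2, X at O.X/.OO/XX. | (0,1)=-1→OXX/.OO/XX.*; (1,0)=-1→O.X/XOO/XX.; (2,2)=-1→O.X/.OO/XXX
ply 3, O at OXX/.OO/XX. | (1,0)=+1→OXX/OOO/XX.*; (2,2)=-1→OXX/.OO/XXO
ply 4: OXX/OOO/XX. is terminal -1 (X); from O.X/..O/XX. depth 6

O winning at [O.X/..O/XX.]: True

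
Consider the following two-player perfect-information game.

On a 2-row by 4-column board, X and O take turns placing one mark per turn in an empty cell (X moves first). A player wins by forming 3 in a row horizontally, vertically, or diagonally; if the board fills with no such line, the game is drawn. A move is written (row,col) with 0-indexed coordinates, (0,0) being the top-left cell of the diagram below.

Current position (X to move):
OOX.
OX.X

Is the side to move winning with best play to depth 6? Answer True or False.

X winning at [OOX./OX.X]: True

ply 1, X at OOX./OX.X | (0,3)=+0→OOXX/OX.X; (1,2)=+1→OOX./OXXX*
ply 2: OOX./OXXX is terminal -1 (O); from OOX./OX.X depth 6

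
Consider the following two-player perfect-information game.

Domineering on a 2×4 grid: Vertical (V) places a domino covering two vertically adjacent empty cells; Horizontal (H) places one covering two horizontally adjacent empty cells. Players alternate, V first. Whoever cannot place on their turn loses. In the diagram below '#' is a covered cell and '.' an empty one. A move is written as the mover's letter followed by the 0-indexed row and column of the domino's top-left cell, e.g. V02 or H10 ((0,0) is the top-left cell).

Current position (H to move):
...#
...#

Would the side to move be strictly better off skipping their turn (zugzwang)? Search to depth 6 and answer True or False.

p1 H@[...#/...#]: H00[##.#/...#]+1* H01[.###/...#]+1 H10[...#/##.#]+1 H11[...#/.###]+1
p2 V@[##.#/...#]: V02[####/..##]-1*
p3 H@[####/..##]: H10[####/####]+1*
p4 V@[####/####] terminal -1; root [...#/...#] d6
if H skipped the turn, V would face:
~ p1 V@[...#/...#]: V00[#..#/#..#]-1 V01[.#.#/.#.#]+1* V02[..##/..##]-1
~ p2 H@[.#.#/.#.#] terminal -1; root [...#/...#] d6
compare (H): move=+1 vs pass=-1

zugzwang(...#/...#, H) = False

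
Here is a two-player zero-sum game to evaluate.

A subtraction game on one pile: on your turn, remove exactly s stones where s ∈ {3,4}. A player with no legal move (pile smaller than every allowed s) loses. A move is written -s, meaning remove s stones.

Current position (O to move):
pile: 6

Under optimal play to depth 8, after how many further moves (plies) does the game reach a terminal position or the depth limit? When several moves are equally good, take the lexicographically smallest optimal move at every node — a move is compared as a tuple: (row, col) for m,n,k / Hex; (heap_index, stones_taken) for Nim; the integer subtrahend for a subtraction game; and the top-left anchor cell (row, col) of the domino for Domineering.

PV length from [6]: 1 ply

ply 1, O at 6 | -3=-1→3; -4=+1→2*
ply 2: 2 is terminal -1 (X); from 6 depth 8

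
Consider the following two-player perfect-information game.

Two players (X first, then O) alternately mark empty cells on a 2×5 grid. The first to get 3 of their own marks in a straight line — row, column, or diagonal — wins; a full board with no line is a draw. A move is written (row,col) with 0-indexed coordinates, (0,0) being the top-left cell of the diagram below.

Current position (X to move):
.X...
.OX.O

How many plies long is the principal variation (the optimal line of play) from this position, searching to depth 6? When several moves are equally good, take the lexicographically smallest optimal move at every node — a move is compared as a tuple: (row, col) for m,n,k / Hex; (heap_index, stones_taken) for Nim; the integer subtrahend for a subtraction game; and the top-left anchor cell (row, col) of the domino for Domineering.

ply 1, X at .X.../.OX.O | (0,0)=+0→XX.../.OX.O; (0,2)=+1→.XX../.OX.O*; (0,3)=+0→.X.X./.OX.O; (0,4)=+0→.X..X/.OX.O; (1,0)=+0→.X.../XOX.O; (1,3)=+0→.X.../.OXXO
ply 2, O at .XX../.OX.O | (0,0)=-1→OXX../.OX.O*; (0,3)=-1→.XXO./.OX.O; (0,4)=-1→.XX.O/.OX.O; (1,0)=-1→.XX../OOX.O; (1,3)=-1→.XX../.OXOO
ply 3, X at OXX../.OX.O | (0,3)=+1→OXXX./.OX.O*; (0,4)=+0→OXX.X/.OX.O; (1,0)=+0→OXX../XOX.O; (1,3)=+0→OXX../.OXXO
ply 4: OXXX./.OX.O is terminal -1 (O); from .X.../.OX.O depth 6

PV length from [.X.../.OX.O]: 3 plies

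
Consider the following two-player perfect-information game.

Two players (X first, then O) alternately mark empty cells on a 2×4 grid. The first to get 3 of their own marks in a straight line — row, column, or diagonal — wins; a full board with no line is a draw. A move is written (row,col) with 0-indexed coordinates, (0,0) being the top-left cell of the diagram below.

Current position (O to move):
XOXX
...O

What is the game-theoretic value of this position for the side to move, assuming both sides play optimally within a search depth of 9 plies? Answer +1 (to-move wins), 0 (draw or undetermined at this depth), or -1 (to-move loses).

value(XOXX/...O, O) = 0

[XOXX/...O] O move#1: (1,0):+0/XOXX/O..O*, (1,1):+0/XOXX/.O.O, (1,2):+0/XOXX/..OO
[XOXX/O..O] X move#2: (1,1):+0/XOXX/OX.O*, (1,2):+0/XOXX/O.XO
[XOXX/OX.O] O move#3: (1,2):+0/XOXX/OXOO*
[XOXX/OXOO] end (terminal +0, X#4); searched XOXX/...O to 9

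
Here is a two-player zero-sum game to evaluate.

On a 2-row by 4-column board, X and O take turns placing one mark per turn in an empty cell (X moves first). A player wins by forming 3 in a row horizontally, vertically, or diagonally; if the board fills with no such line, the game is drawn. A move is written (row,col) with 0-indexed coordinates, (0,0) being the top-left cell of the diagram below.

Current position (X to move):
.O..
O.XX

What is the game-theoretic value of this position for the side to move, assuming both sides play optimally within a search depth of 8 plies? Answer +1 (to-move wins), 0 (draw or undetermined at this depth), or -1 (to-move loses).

value(.O../O.XX, X) = +1

ply 1, X at .O../O.XX | (0,0)=+0→XO../O.XX; (0,2)=+0→.OX./O.XX; (0,3)=+0→.O.X/O.XX; (1,1)=+1→.O../OXXX*
ply 2: .O../OXXX is terminal -1 (O); from .O../O.XX depth 8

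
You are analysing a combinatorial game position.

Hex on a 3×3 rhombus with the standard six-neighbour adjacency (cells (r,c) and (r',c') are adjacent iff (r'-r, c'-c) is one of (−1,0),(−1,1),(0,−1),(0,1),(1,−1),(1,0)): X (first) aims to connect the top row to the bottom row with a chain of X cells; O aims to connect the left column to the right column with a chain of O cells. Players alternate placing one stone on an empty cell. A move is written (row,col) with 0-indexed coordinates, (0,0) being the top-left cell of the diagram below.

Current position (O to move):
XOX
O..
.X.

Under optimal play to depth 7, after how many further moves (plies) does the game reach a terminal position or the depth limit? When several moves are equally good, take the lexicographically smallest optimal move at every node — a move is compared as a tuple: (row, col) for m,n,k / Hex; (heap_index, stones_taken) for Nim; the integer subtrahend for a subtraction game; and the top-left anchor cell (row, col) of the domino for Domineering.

p1 O@[XOX/O../.X.]: (1,1)[XOX/OO./.X.]-1* (1,2)[XOX/O.O/.X.]-1 (2,0)[XOX/O../OX.]-1 (2,2)[XOX/O../.XO]-1
p2 X@[XOX/OO./.X.]: (1,2)[XOX/OOX/.X.]+1* (2,0)[XOX/OO./XX.]-1 (2,2)[XOX/OO./.XX]-1
p3 O@[XOX/OOX/.X.] terminal -1; root [XOX/O../.X.] d7

PV length from [XOX/O../.X.]: 2 plies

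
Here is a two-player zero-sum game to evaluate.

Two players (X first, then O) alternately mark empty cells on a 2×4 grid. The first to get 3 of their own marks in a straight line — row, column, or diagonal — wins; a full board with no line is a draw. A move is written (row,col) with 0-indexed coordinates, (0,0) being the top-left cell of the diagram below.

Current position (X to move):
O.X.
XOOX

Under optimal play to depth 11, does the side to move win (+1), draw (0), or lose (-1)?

ply 1, X at O.X./XOOX | (0,1)=+0→OXX./XOOX*; (0,3)=+0→O.XX/XOOX
ply 2, O at OXX./XOOX | (0,3)=+0→OXXO/XOOX*
ply 3: OXXO/XOOX is terminal +0 (X); from O.X./XOOX depth 11

value(O.X./XOOX, X) = 0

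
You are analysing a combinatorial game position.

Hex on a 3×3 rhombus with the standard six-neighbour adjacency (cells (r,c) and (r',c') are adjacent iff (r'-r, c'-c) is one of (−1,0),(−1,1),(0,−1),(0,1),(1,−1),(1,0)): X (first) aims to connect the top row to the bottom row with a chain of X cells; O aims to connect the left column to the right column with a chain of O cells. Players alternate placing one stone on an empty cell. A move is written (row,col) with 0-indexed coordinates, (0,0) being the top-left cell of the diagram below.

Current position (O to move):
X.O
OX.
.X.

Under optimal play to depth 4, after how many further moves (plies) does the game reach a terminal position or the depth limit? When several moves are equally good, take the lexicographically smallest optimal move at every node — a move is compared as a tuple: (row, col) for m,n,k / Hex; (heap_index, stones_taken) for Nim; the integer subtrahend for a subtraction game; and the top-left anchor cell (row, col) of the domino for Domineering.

ply 1, O at X.O/OX./.X. | (0,1)=+1→XOO/OX./.X.*; (1,2)=-1→X.O/OXO/.X.; (2,0)=-1→X.O/OX./OX.; (2,2)=-1→X.O/OX./.XO
ply 2: XOO/OX./.X. is terminal -1 (X); from X.O/OX./.X. depth 4

PV length from [X.O/OX./.X.]: 1 ply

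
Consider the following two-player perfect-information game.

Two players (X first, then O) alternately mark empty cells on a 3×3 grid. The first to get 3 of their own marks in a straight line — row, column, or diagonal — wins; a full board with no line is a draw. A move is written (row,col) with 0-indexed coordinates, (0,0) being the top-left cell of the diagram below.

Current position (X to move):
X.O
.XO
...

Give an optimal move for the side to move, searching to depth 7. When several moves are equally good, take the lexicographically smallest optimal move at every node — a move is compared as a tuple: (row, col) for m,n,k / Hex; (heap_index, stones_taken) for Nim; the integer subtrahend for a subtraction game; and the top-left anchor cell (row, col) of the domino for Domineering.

X's best at [X.O/.XO/...]: (2,2)

[X.O/.XO/...] X move#1: (0,1):-1/XXO/.XO/..., (1,0):-1/X.O/XXO/..., (2,0):-1/X.O/.XO/X.., (2,1):-1/X.O/.XO/.X., (2,2):+1/X.O/.XO/..X*
[X.O/.XO/..X] end (terminal -1, O#2); searched X.O/.XO/... to 7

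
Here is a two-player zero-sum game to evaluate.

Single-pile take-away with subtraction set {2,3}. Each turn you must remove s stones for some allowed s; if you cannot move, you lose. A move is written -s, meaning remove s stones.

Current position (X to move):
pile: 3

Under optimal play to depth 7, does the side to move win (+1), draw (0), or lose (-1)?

ply 1, X at 3 | -2=+1→1*; -3=+1→0
ply 2: 1 is terminal -1 (O); from 3 depth 7

value(3, X) = +1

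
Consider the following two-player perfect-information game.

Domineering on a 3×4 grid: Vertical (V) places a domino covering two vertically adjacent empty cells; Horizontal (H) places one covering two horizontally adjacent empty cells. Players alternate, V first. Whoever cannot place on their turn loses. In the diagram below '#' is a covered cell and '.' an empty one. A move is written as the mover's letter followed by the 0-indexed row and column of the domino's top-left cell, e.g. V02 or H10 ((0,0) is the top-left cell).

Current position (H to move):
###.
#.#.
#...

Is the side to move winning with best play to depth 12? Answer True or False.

ply 1, H at ###./#.#./#... | H21=-1→###./#.#./###.*; H22=-1→###./#.#./#.##
ply 2, V at ###./#.#./###. | V03=+1→####/#.##/###.*; V13=+1→###./#.##/####
ply 3: ####/#.##/###. is terminal -1 (H); from ###./#.#./#... depth 12

H winning at [###./#.#./#...]: False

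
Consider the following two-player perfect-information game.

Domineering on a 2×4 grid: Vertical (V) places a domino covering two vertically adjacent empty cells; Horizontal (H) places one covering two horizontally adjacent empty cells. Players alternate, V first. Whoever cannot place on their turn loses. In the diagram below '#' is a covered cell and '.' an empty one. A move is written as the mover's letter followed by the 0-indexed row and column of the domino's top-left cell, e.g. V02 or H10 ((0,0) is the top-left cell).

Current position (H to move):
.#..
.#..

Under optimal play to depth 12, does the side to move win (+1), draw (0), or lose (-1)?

value(.#../.#.., H) = +1

p1 H@[.#../.#..]: H02[.###/.#..]+1* H12[.#../.###]+1
p2 V@[.###/.#..]: V00[####/##..]-1*
p3 H@[####/##..]: H12[####/####]+1*
p4 V@[####/####] terminal -1; root [.#../.#..] d12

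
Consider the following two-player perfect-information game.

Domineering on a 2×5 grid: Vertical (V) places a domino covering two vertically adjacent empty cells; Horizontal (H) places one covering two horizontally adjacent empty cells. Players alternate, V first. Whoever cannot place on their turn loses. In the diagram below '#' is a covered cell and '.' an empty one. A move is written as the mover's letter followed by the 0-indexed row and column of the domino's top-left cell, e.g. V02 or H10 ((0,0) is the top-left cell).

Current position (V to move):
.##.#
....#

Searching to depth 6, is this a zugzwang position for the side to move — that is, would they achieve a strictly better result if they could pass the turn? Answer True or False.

zugzwang(.##.#/....#, V) = True

[.##.#/....#] V move#1: V00:-1/###.#/#...#*, V03:-1/.####/...##
[###.#/#...#] H move#2: H11:-1/###.#/###.#, H12:+1/###.#/#.###*
[###.#/#.###] end (terminal -1, V#3); searched .##.#/....# to 6
if V skipped the turn, H would face:
~ [.##.#/....#] H move#1: H10:-1/.##.#/##..#*, H11:-1/.##.#/.##.#, H12:-1/.##.#/..###
~ [.##.#/##..#] V move#2: V03:+1/.####/##.##*
~ [.####/##.##] end (terminal -1, H#3); searched .##.#/....# to 6
compare (V): move=-1 vs pass=+1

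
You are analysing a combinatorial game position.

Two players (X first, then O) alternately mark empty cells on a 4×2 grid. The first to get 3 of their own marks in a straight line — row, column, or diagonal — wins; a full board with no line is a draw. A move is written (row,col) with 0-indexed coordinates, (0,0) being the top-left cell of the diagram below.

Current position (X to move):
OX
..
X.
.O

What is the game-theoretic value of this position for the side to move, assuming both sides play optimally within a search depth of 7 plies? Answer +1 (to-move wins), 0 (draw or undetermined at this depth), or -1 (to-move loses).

value(OX/../X./.O, X) = 0

ply 1, X at OX/../X./.O | (1,0)=+0→OX/X./X./.O*; (1,1)=+0→OX/.X/X./.O; (2,1)=+0→OX/../XX/.O; (3,0)=+0→OX/../X./XO
ply 2, O at OX/X./X./.O | (1,1)=-1→OX/XO/X./.O; (2,1)=-1→OX/X./XO/.O; (3,0)=+0→OX/X./X./OO*
ply 3, X at OX/X./X./OO | (1,1)=+0→OX/XX/X./OO*; (2,1)=+0→OX/X./XX/OO
ply 4, O at OX/XX/X./OO | (2,1)=+0→OX/XX/XO/OO*
ply 5: OX/XX/XO/OO is terminal +0 (X); from OX/../X./.O depth 7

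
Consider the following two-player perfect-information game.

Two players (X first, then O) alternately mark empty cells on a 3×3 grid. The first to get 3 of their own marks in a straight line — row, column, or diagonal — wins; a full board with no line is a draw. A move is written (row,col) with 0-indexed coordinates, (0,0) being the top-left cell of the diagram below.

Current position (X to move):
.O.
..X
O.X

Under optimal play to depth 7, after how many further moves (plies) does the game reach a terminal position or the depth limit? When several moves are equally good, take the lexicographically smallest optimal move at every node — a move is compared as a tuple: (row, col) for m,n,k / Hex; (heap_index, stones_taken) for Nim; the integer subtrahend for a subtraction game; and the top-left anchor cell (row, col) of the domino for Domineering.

ply 1, X at .O./..X/O.X | (0,0)=+1→XO./..X/O.X*; (0,2)=+1→.OX/..X/O.X; (1,0)=+1→.O./X.X/O.X; (1,1)=+1→.O./.XX/O.X; (2,1)=-1→.O./..X/OXX
ply 2, O at XO./..X/O.X | (0,2)=-1→XOO/..X/O.X*; (1,0)=-1→XO./O.X/O.X; (1,1)=-1→XO./.OX/O.X; (2,1)=-1→XO./..X/OOX
ply 3, X at XOO/..X/O.X | (1,0)=-1→XOO/X.X/O.X; (1,1)=+1→XOO/.XX/O.X*; (2,1)=-1→XOO/..X/OXX
ply 4: XOO/.XX/O.X is terminal -1 (O); from .O./..X/O.X depth 7

PV length from [.O./..X/O.X]: 3 plies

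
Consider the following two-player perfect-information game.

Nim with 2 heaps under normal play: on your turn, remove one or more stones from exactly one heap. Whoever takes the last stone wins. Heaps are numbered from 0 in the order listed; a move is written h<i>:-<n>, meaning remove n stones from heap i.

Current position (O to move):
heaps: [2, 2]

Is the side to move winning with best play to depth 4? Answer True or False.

O winning at [(2,2)]: False

[(2,2)] O move#1: h0:-1:-1/(1,2)*, h0:-2:-1/(0,2), h1:-1:-1/(2,1), h1:-2:-1/(2,0)
[(1,2)] X move#2: h0:-1:-1/(0,2), h1:-1:+1/(1,1)*, h1:-2:-1/(1,0)
[(1,1)] O move#3: h0:-1:-1/(0,1)*, h1:-1:-1/(1,0)
[(0,1)] X move#4: h1:-1:+1/(0,0)*
[(0,0)] end (terminal -1, O#5); searched (2,2) to 4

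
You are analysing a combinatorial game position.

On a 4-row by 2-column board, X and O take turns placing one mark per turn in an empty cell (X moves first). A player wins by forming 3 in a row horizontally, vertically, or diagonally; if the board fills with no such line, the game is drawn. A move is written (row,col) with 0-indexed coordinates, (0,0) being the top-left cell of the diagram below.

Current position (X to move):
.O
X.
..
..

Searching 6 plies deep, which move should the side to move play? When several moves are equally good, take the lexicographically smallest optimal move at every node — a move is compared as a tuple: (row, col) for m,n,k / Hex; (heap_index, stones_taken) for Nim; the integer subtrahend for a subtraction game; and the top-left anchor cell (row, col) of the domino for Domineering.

X's best at [.O/X./../..]: (2,0)

[.O/X./../..] X move#1: (0,0):+0/XO/X./../.., (1,1):+0/.O/XX/../.., (2,0):+1/.O/X./X./..*, (2,1):+0/.O/X./.X/.., (3,0):+0/.O/X./../X., (3,1):+0/.O/X./../.X
[.O/X./X./..] O move#2: (0,0):-1/OO/X./X./..*, (1,1):-1/.O/XO/X./.., (2,1):-1/.O/X./XO/.., (3,0):-1/.O/X./X./O., (3,1):-1/.O/X./X./.O
[OO/X./X./..] X move#3: (1,1):+0/OO/XX/X./.., (2,1):+0/OO/X./XX/.., (3,0):+1/OO/X./X./X.*, (3,1):+0/OO/X./X./.X
[OO/X./X./X.] end (terminal -1, O#4); searched .O/X./../.. to 6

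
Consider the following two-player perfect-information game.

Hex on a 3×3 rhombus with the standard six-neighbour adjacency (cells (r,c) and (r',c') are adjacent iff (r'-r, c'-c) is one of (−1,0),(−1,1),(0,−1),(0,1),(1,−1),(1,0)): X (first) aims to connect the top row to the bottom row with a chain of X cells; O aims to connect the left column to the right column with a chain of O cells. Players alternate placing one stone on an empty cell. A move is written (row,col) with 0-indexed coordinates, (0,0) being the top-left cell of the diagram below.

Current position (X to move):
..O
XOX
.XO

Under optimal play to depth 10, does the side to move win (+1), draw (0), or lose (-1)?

value(..O/XOX/.XO, X) = +1

[..O/XOX/.XO] X move#1: (0,0):-1/X.O/XOX/.XO, (0,1):-1/.XO/XOX/.XO, (2,0):+1/..O/XOX/XXO*
[..O/XOX/XXO] O move#2: (0,0):-1/O.O/XOX/XXO*, (0,1):-1/.OO/XOX/XXO
[O.O/XOX/XXO] X move#3: (0,1):+1/OXO/XOX/XXO*
[OXO/XOX/XXO] end (terminal -1, O#4); searched ..O/XOX/.XO to 10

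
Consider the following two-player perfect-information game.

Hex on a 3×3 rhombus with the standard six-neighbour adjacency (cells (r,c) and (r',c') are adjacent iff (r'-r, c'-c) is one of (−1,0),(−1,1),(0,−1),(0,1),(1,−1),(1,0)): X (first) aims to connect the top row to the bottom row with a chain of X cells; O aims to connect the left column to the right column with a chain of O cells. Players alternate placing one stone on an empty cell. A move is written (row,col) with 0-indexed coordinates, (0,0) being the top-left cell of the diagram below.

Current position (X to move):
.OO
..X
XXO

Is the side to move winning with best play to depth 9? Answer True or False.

X winning at [.OO/..X/XXO]: False

ply 1, X at .OO/..X/XXO | (0,0)=-1→XOO/..X/XXO*; (1,0)=-1→.OO/X.X/XXO; (1,1)=-1→.OO/.XX/XXO
ply 2, O at XOO/..X/XXO | (1,0)=+1→XOO/O.X/XXO*; (1,1)=-1→XOO/.OX/XXO
ply 3: XOO/O.X/XXO is terminal -1 (X); from .OO/..X/XXO depth 9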